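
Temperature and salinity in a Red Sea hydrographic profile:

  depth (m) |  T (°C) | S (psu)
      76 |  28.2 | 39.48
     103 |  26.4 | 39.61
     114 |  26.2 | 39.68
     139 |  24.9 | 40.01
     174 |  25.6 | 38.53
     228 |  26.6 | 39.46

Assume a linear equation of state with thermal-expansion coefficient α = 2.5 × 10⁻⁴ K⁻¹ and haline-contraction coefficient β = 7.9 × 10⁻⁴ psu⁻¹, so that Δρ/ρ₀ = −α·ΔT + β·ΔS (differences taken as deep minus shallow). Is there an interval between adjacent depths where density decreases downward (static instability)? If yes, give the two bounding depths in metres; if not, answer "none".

139–174 m

Evaluate Δρ/ρ₀ = −αΔT + βΔS across each adjacent pair:
  76–103 m: −αΔT+βΔS = −(2.5 × 10⁻⁴)(-1.8)+(7.9 × 10⁻⁴)(+0.13) = 5.5 × 10⁻⁴ → stable
  103–114 m: −αΔT+βΔS = −(2.5 × 10⁻⁴)(-0.2)+(7.9 × 10⁻⁴)(+0.07) = 1.1 × 10⁻⁴ → stable
  114–139 m: −αΔT+βΔS = −(2.5 × 10⁻⁴)(-1.3)+(7.9 × 10⁻⁴)(+0.33) = 5.9 × 10⁻⁴ → stable
  139–174 m: −αΔT+βΔS = −(2.5 × 10⁻⁴)(+0.7)+(7.9 × 10⁻⁴)(-1.48) = -1.3 × 10⁻³ → UNSTABLE
  174–228 m: −αΔT+βΔS = −(2.5 × 10⁻⁴)(+1.0)+(7.9 × 10⁻⁴)(+0.93) = 4.8 × 10⁻⁴ → stable
The 139–174 m interval has Δρ < 0: lighter water underlies denser water.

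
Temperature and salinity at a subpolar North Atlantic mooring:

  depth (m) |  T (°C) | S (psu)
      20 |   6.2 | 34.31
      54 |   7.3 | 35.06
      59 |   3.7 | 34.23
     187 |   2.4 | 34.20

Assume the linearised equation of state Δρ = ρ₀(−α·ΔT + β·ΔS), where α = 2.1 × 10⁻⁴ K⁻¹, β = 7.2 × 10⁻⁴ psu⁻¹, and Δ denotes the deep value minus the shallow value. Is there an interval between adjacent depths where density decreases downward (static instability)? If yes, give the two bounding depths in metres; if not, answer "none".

Evaluate Δρ/ρ₀ = −αΔT + βΔS across each adjacent pair:
  20–54 m: −αΔT+βΔS = −(2.1 × 10⁻⁴)(+1.1)+(7.2 × 10⁻⁴)(+0.75) = 3.1 × 10⁻⁴ → stable
  54–59 m: −αΔT+βΔS = −(2.1 × 10⁻⁴)(-3.6)+(7.2 × 10⁻⁴)(-0.83) = 1.6 × 10⁻⁴ → stable
  59–187 m: −αΔT+βΔS = −(2.1 × 10⁻⁴)(-1.3)+(7.2 × 10⁻⁴)(-0.03) = 2.5 × 10⁻⁴ → stable
Every interval has Δρ > 0: the column is stably stratified throughout.

none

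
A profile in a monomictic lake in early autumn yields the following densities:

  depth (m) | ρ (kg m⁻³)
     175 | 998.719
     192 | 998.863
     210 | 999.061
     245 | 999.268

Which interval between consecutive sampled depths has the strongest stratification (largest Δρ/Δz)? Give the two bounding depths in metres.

192–210 m

Compute the density gradient over each adjacent pair:
  175–192 m: Δρ/Δz = 0.144/17 = 8.5 × 10⁻³ kg m⁻⁴
  192–210 m: Δρ/Δz = 0.198/18 = 0.011 kg m⁻⁴
  210–245 m: Δρ/Δz = 0.207/35 = 5.9 × 10⁻³ kg m⁻⁴
The largest gradient is in the 192–210 m interval — the pycnocline.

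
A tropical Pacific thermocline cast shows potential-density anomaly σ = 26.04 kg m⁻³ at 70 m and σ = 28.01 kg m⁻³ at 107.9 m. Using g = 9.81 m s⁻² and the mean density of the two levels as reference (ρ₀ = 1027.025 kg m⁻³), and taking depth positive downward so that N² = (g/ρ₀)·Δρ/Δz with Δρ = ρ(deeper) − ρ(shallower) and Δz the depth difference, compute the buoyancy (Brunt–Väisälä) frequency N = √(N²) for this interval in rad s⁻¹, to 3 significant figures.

0.0223 rad s⁻¹

Δρ = 1028.01 − 1026.04 = 1.97 kg m⁻³ over Δz = 107.9 − 70 = 37.9 m.
N² = (9.81/1027.025) × (1.97/37.9) = 4.9650 × 10⁻⁴ s⁻².
N = √(4.9650 × 10⁻⁴) = 0.022282 rad s⁻¹ ≈ 0.0223 rad s⁻¹.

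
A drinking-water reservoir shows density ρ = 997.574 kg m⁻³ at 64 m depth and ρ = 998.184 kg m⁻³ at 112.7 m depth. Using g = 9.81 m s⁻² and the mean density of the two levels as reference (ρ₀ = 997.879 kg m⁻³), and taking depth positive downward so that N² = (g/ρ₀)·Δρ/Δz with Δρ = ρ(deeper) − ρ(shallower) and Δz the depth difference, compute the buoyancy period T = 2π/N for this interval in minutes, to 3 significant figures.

9.44 min

Δρ = 998.184 − 997.574 = 0.610 kg m⁻³ over Δz = 112.7 − 64 = 48.7 m.
N² = (9.81/997.879) × (0.610/48.7) = 1.2314 × 10⁻⁴ s⁻².
N = √(1.2314 × 10⁻⁴) = 0.011097 rad s⁻¹, so T = 2π/N = 566.21 s = 9.4368 min ≈ 9.44 min.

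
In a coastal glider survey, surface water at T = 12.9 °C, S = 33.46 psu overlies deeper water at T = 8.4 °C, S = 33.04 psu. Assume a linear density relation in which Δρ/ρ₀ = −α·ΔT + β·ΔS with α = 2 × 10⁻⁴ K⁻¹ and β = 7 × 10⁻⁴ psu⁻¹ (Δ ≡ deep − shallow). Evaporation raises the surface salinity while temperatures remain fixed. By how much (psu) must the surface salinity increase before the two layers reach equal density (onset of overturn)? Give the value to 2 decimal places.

0.87 psu

Neutral buoyancy requires −α(T_deep − T_surf) + β(S_deep − S_surf′) = 0.
S_surf′ = S_deep − (α/β)·ΔT = 33.04 − (2 × 10⁻⁴/7 × 10⁻⁴)·(-4.5) = 34.3257 psu.
Increase required: 34.3257 − 33.46 = 0.8657 psu.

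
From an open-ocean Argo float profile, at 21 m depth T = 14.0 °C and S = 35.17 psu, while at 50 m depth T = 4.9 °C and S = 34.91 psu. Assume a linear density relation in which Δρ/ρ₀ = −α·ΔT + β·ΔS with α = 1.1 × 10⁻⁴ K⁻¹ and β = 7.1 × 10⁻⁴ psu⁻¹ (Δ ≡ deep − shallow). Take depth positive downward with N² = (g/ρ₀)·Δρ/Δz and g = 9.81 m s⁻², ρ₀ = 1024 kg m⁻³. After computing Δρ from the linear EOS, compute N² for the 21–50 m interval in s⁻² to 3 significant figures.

2.76 × 10⁻⁴ s⁻²

ΔT = -9.1 K, ΔS = -0.26 psu (deep − shallow).
Δρ/ρ₀ = −αΔT + βΔS = 1.001 × 10⁻³ − 1.846 × 10⁻⁴ = 8.164 × 10⁻⁴, so Δρ ≈ 0.8360 kg m⁻³.
N² = (g/ρ₀)·Δρ/Δz = g·(Δρ/ρ₀)/Δz = 9.81 × 8.164 × 10⁻⁴ / 29 = 2.7617 × 10⁻⁴ s⁻² ≈ 2.76 × 10⁻⁴ s⁻².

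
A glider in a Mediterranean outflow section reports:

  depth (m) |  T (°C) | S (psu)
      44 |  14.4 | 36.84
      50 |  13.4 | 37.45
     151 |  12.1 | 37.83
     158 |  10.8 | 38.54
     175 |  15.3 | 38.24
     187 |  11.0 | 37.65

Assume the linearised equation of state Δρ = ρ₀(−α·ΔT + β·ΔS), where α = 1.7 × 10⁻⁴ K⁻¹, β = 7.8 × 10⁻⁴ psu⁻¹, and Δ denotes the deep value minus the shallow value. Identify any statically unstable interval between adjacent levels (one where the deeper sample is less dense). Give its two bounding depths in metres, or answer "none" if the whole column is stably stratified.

158–175 m

Evaluate Δρ/ρ₀ = −αΔT + βΔS across each adjacent pair:
  44–50 m: −αΔT+βΔS = −(1.7 × 10⁻⁴)(-1.0)+(7.8 × 10⁻⁴)(+0.61) = 6.5 × 10⁻⁴ → stable
  50–151 m: −αΔT+βΔS = −(1.7 × 10⁻⁴)(-1.3)+(7.8 × 10⁻⁴)(+0.38) = 5.2 × 10⁻⁴ → stable
  151–158 m: −αΔT+βΔS = −(1.7 × 10⁻⁴)(-1.3)+(7.8 × 10⁻⁴)(+0.71) = 7.7 × 10⁻⁴ → stable
  158–175 m: −αΔT+βΔS = −(1.7 × 10⁻⁴)(+4.5)+(7.8 × 10⁻⁴)(-0.30) = -1.0 × 10⁻³ → UNSTABLE
  175–187 m: −αΔT+βΔS = −(1.7 × 10⁻⁴)(-4.3)+(7.8 × 10⁻⁴)(-0.59) = 2.7 × 10⁻⁴ → stable
The 158–175 m interval has Δρ < 0: lighter water underlies denser water.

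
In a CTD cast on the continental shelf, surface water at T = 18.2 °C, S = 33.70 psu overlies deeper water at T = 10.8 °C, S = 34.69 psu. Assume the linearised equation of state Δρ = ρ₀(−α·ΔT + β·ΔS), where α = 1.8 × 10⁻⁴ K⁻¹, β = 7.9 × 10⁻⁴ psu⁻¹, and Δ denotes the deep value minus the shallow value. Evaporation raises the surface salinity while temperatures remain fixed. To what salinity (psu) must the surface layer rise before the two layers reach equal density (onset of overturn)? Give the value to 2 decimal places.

36.38 psu

Neutral buoyancy requires −α(T_deep − T_surf) + β(S_deep − S_surf′) = 0.
S_surf′ = S_deep − (α/β)·ΔT = 34.69 − (1.8 × 10⁻⁴/7.9 × 10⁻⁴)·(-7.4) = 36.3761 psu.
Increase required: 36.3761 − 33.70 = 2.6761 psu.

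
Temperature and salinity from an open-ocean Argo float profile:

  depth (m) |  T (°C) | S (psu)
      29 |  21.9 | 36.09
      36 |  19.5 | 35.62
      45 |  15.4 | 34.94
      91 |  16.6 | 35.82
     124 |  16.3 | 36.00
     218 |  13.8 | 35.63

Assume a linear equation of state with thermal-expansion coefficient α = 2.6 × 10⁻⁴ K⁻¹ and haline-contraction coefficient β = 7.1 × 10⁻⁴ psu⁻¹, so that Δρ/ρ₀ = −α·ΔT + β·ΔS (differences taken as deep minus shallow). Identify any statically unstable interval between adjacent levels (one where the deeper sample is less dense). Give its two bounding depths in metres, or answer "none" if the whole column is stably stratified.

none

Evaluate Δρ/ρ₀ = −αΔT + βΔS across each adjacent pair:
  29–36 m: −αΔT+βΔS = −(2.6 × 10⁻⁴)(-2.4)+(7.1 × 10⁻⁴)(-0.47) = 2.9 × 10⁻⁴ → stable
  36–45 m: −αΔT+βΔS = −(2.6 × 10⁻⁴)(-4.1)+(7.1 × 10⁻⁴)(-0.68) = 5.8 × 10⁻⁴ → stable
  45–91 m: −αΔT+βΔS = −(2.6 × 10⁻⁴)(+1.2)+(7.1 × 10⁻⁴)(+0.88) = 3.1 × 10⁻⁴ → stable
  91–124 m: −αΔT+βΔS = −(2.6 × 10⁻⁴)(-0.3)+(7.1 × 10⁻⁴)(+0.18) = 2.1 × 10⁻⁴ → stable
  124–218 m: −αΔT+βΔS = −(2.6 × 10⁻⁴)(-2.5)+(7.1 × 10⁻⁴)(-0.37) = 3.9 × 10⁻⁴ → stable
Every interval has Δρ > 0: the column is stably stratified throughout.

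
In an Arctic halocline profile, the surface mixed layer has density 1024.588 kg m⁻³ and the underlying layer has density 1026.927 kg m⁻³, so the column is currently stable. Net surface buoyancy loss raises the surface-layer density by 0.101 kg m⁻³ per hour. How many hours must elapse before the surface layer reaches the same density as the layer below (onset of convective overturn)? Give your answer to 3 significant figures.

23.2 hours

Density deficit of the surface layer: 1026.927 − 1024.588 = 2.339 kg m⁻³.
Required change = 2.339 / 0.101 = 23.2 hours.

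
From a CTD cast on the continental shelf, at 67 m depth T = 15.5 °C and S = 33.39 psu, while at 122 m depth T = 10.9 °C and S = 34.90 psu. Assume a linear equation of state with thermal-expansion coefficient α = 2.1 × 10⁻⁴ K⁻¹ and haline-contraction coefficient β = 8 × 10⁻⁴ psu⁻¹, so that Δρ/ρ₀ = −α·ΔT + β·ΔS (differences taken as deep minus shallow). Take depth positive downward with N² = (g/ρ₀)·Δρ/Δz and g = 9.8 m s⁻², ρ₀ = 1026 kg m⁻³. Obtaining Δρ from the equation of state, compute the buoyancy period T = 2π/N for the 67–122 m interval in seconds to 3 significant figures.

319 s

ΔT = -4.6 K, ΔS = +1.51 psu (deep − shallow).
Δρ/ρ₀ = −αΔT + βΔS = 9.66 × 10⁻⁴ + 1.208 × 10⁻³ = 2.174 × 10⁻³, so Δρ ≈ 2.231 kg m⁻³.
N² = (g/ρ₀)·Δρ/Δz = g·(Δρ/ρ₀)/Δz = 9.8 × 2.174 × 10⁻³ / 55 = 3.8737 × 10⁻⁴ s⁻².
N = √(3.8737 × 10⁻⁴) = 0.019682 rad s⁻¹ → T = 2π/N = 319.24 s ≈ 319 s.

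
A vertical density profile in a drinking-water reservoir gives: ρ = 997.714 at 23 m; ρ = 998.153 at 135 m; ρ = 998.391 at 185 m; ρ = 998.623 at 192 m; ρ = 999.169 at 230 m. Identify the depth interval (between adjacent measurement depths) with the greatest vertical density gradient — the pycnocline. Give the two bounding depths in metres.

Compute the density gradient over each adjacent pair:
  23–135 m: Δρ/Δz = 0.439/112 = 3.9 × 10⁻³ kg m⁻⁴
  135–185 m: Δρ/Δz = 0.238/50 = 4.8 × 10⁻³ kg m⁻⁴
  185–192 m: Δρ/Δz = 0.232/7 = 0.033 kg m⁻⁴
  192–230 m: Δρ/Δz = 0.546/38 = 0.014 kg m⁻⁴
The largest gradient is in the 185–192 m interval — the pycnocline.

185–192 m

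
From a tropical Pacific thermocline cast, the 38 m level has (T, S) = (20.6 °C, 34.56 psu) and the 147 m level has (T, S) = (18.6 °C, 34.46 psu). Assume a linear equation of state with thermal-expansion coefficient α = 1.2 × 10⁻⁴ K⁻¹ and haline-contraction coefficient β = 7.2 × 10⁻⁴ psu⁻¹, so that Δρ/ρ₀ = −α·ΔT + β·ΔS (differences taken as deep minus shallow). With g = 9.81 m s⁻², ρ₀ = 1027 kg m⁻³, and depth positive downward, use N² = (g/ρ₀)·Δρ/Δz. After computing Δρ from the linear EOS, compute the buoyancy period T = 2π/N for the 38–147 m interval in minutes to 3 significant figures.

26.9 min

ΔT = -2.0 K, ΔS = -0.10 psu (deep − shallow).
Δρ/ρ₀ = −αΔT + βΔS = 2.40 × 10⁻⁴ − 7.20 × 10⁻⁵ = 1.68 × 10⁻⁴, so Δρ ≈ 0.1725 kg m⁻³.
N² = (g/ρ₀)·Δρ/Δz = g·(Δρ/ρ₀)/Δz = 9.81 × 1.68 × 10⁻⁴ / 109 = 1.5120 × 10⁻⁵ s⁻².
N = √(1.5120 × 10⁻⁵) = 3.8884 × 10⁻³ rad s⁻¹ → T = 2π/N = 1.6159 × 10³ s = 26.932 min ≈ 26.9 min.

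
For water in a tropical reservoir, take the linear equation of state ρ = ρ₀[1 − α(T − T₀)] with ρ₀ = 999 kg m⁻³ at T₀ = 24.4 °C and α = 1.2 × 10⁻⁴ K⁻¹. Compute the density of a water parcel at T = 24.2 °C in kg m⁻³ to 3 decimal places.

T − T₀ = -0.2 K.
Bracket = 1 − α·(-0.2) = 1 + (2.40 × 10⁻⁵) = 1.0000240.
ρ = 999 × 1.0000240 = 999.024 kg m⁻³.

999.024 kg m⁻³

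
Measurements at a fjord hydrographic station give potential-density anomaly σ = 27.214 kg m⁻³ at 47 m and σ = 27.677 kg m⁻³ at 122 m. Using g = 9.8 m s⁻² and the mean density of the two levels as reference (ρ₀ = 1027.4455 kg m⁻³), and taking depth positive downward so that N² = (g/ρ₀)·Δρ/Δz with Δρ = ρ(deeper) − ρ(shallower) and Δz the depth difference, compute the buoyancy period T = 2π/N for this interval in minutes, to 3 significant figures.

13.6 min

Δρ = 1027.677 − 1027.214 = 0.463 kg m⁻³ over Δz = 122 − 47 = 75 m.
N² = (9.8/1027.4455) × (0.463/75) = 5.8883 × 10⁻⁵ s⁻².
N = √(5.8883 × 10⁻⁵) = 7.6735 × 10⁻³ rad s⁻¹, so T = 2π/N = 818.82 s = 13.647 min ≈ 13.6 min.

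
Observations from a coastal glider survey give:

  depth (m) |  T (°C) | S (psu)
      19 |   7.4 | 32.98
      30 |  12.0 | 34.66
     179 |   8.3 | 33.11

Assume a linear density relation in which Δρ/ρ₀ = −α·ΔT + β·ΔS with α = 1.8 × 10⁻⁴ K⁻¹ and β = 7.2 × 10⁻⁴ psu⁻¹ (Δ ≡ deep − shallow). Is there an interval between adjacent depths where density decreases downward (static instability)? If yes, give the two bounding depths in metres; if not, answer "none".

30–179 m

Evaluate Δρ/ρ₀ = −αΔT + βΔS across each adjacent pair:
  19–30 m: −αΔT+βΔS = −(1.8 × 10⁻⁴)(+4.6)+(7.2 × 10⁻⁴)(+1.68) = 3.8 × 10⁻⁴ → stable
  30–179 m: −αΔT+βΔS = −(1.8 × 10⁻⁴)(-3.7)+(7.2 × 10⁻⁴)(-1.55) = -4.5 × 10⁻⁴ → UNSTABLE
The 30–179 m interval has Δρ < 0: lighter water underlies denser water.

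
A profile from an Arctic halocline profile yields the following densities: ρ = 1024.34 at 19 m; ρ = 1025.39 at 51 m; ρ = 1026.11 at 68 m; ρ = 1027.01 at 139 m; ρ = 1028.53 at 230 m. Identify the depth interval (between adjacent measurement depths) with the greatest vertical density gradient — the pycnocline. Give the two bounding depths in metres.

Compute the density gradient over each adjacent pair:
  19–51 m: Δρ/Δz = 1.05/32 = 0.033 kg m⁻⁴
  51–68 m: Δρ/Δz = 0.72/17 = 0.042 kg m⁻⁴
  68–139 m: Δρ/Δz = 0.90/71 = 0.013 kg m⁻⁴
  139–230 m: Δρ/Δz = 1.52/91 = 0.017 kg m⁻⁴
The largest gradient is in the 51–68 m interval — the pycnocline.

51–68 m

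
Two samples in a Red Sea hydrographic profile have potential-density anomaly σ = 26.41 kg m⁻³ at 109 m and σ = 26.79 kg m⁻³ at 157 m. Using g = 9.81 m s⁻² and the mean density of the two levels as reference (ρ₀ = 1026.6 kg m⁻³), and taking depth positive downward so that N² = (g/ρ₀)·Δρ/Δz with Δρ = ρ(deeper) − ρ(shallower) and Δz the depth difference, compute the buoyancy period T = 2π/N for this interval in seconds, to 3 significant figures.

Δρ = 1026.79 − 1026.41 = 0.38 kg m⁻³ over Δz = 157 − 109 = 48 m.
N² = (9.81/1026.6) × (0.38/48) = 7.5650 × 10⁻⁵ s⁻².
N = √(7.5650 × 10⁻⁵) = 8.6977 × 10⁻³ rad s⁻¹, so T = 2π/N = 722.40 s ≈ 722 s.

722 s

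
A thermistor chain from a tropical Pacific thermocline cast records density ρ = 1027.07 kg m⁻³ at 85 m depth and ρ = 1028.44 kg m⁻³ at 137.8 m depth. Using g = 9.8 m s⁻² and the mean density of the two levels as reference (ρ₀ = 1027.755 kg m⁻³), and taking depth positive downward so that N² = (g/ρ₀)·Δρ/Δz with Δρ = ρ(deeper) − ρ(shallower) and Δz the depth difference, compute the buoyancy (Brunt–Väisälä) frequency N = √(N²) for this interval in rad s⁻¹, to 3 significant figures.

Δρ = 1028.44 − 1027.07 = 1.37 kg m⁻³ over Δz = 137.8 − 85 = 52.8 m.
N² = (9.8/1027.755) × (1.37/52.8) = 2.4741 × 10⁻⁴ s⁻².
N = √(2.4741 × 10⁻⁴) = 0.015729 rad s⁻¹ ≈ 0.0157 rad s⁻¹.

0.0157 rad s⁻¹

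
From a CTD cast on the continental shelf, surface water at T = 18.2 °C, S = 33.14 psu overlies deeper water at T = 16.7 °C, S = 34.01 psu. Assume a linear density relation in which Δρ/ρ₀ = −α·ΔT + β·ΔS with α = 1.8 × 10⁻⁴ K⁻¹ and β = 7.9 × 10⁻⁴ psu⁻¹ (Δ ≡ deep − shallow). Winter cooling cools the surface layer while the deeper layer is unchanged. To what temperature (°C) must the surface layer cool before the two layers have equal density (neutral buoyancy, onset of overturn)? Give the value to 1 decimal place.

Neutral buoyancy requires Δρ = 0, i.e. −α(T_deep − T_surf′) + β(S_deep − S_surf) = 0.
T_surf′ = T_deep − (β/α)·ΔS = 16.7 − (7.9 × 10⁻⁴/1.8 × 10⁻⁴)·(+0.87) = 12.882 °C.
Cooling required: 18.2 − (12.882) = 5.318 °C.

12.9 °C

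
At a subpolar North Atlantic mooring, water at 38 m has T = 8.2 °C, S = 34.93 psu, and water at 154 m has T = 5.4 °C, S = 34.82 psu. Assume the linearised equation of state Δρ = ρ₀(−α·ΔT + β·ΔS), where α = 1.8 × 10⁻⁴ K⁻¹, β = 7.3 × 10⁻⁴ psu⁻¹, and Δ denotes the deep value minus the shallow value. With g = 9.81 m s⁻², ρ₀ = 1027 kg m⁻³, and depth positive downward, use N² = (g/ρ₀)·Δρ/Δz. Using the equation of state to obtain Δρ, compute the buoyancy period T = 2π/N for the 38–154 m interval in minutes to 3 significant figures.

17.5 min

ΔT = -2.8 K, ΔS = -0.11 psu (deep − shallow).
Δρ/ρ₀ = −αΔT + βΔS = 5.04 × 10⁻⁴ − 8.03 × 10⁻⁵ = 4.237 × 10⁻⁴, so Δρ ≈ 0.4351 kg m⁻³.
N² = (g/ρ₀)·Δρ/Δz = g·(Δρ/ρ₀)/Δz = 9.81 × 4.237 × 10⁻⁴ / 116 = 3.5832 × 10⁻⁵ s⁻².
N = √(3.5832 × 10⁻⁵) = 5.9860 × 10⁻³ rad s⁻¹ → T = 2π/N = 1.0496 × 10³ s = 17.493 min ≈ 17.5 min.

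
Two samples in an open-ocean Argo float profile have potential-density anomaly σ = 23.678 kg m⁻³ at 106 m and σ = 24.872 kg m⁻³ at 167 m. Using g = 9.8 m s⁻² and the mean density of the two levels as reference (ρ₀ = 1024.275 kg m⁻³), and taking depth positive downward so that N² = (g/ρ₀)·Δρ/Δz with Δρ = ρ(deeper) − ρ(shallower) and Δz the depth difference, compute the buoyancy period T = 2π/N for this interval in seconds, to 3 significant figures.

459 s

Δρ = 1024.872 − 1023.678 = 1.194 kg m⁻³ over Δz = 167 − 106 = 61 m.
N² = (9.8/1024.275) × (1.194/61) = 1.8728 × 10⁻⁴ s⁻².
N = √(1.8728 × 10⁻⁴) = 0.013685 rad s⁻¹, so T = 2π/N = 459.13 s ≈ 459 s.
N² > 0, so the interval is statically stable.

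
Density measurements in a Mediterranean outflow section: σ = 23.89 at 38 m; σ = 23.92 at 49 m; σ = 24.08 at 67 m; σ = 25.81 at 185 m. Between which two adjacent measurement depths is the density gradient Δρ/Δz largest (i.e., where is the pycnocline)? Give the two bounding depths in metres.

Compute the density gradient over each adjacent pair:
  38–49 m: Δρ/Δz = 0.03/11 = 2.7 × 10⁻³ kg m⁻⁴
  49–67 m: Δρ/Δz = 0.16/18 = 8.9 × 10⁻³ kg m⁻⁴
  67–185 m: Δρ/Δz = 1.73/118 = 0.015 kg m⁻⁴
The largest gradient is in the 67–185 m interval — the pycnocline.

67–185 m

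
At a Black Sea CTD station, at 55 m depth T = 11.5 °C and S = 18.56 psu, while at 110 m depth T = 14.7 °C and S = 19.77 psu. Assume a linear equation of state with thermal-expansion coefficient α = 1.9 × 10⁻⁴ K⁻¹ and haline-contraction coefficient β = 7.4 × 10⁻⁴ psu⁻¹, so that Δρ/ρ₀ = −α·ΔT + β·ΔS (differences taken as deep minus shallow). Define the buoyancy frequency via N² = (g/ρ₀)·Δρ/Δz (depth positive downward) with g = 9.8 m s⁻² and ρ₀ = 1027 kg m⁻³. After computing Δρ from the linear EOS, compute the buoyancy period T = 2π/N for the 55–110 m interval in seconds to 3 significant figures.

ΔT = +3.2 K, ΔS = +1.21 psu (deep − shallow).
Δρ/ρ₀ = −αΔT + βΔS = -6.08 × 10⁻⁴ + 8.954 × 10⁻⁴ = 2.874 × 10⁻⁴, so Δρ ≈ 0.2952 kg m⁻³.
N² = (g/ρ₀)·Δρ/Δz = g·(Δρ/ρ₀)/Δz = 9.8 × 2.874 × 10⁻⁴ / 55 = 5.1209 × 10⁻⁵ s⁻².
N = √(5.1209 × 10⁻⁵) = 7.1560 × 10⁻³ rad s⁻¹ → T = 2π/N = 878.03 s ≈ 878 s.

878 s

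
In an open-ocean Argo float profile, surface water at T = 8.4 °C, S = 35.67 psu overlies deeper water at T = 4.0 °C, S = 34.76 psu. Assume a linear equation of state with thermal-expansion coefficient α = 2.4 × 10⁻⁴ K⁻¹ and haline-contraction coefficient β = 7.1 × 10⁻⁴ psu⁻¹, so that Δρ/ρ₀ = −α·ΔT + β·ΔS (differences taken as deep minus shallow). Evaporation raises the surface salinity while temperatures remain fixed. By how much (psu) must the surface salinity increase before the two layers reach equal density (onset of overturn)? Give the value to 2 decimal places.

0.58 psu

Neutral buoyancy requires −α(T_deep − T_surf) + β(S_deep − S_surf′) = 0.
S_surf′ = S_deep − (α/β)·ΔT = 34.76 − (2.4 × 10⁻⁴/7.1 × 10⁻⁴)·(-4.4) = 36.2473 psu.
Increase required: 36.2473 − 35.67 = 0.5773 psu.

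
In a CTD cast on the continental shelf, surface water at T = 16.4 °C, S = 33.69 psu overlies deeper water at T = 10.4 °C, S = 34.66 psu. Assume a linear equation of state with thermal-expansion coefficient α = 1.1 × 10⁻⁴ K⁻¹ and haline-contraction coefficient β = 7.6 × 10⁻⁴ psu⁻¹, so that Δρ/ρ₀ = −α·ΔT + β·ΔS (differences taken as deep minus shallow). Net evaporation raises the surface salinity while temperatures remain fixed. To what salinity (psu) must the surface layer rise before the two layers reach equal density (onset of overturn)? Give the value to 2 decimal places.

Neutral buoyancy requires −α(T_deep − T_surf) + β(S_deep − S_surf′) = 0.
S_surf′ = S_deep − (α/β)·ΔT = 34.66 − (1.1 × 10⁻⁴/7.6 × 10⁻⁴)·(-6.0) = 35.5284 psu.
Increase required: 35.5284 − 33.69 = 1.8384 psu.

35.53 psu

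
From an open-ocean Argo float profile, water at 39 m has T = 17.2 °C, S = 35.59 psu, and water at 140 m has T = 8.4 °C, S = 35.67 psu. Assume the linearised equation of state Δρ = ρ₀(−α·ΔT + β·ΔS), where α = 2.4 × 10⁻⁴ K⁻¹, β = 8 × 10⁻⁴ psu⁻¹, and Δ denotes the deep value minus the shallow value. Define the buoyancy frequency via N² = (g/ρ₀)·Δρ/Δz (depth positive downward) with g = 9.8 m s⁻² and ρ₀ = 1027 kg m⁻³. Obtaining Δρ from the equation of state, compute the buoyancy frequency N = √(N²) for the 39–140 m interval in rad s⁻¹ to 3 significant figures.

0.0145 rad s⁻¹

ΔT = -8.8 K, ΔS = +0.08 psu (deep − shallow).
Δρ/ρ₀ = −αΔT + βΔS = 2.112 × 10⁻³ + 6.40 × 10⁻⁵ = 2.176 × 10⁻³, so Δρ ≈ 2.235 kg m⁻³.
N² = (g/ρ₀)·Δρ/Δz = g·(Δρ/ρ₀)/Δz = 9.8 × 2.176 × 10⁻³ / 101 = 2.1114 × 10⁻⁴ s⁻².
N = √(2.1114 × 10⁻⁴) = 0.014531 rad s⁻¹ ≈ 0.0145 rad s⁻¹.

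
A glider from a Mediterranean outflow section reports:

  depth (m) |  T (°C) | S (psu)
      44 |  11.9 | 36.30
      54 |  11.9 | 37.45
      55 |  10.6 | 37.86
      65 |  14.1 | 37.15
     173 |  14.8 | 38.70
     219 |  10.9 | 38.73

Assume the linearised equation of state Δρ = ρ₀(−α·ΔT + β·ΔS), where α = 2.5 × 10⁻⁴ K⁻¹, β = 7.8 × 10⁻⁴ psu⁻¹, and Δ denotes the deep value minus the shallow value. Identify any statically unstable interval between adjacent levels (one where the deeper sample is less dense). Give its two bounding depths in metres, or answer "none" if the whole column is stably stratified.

Evaluate Δρ/ρ₀ = −αΔT + βΔS across each adjacent pair:
  44–54 m: −αΔT+βΔS = −(2.5 × 10⁻⁴)(+0.0)+(7.8 × 10⁻⁴)(+1.15) = 9.0 × 10⁻⁴ → stable
  54–55 m: −αΔT+βΔS = −(2.5 × 10⁻⁴)(-1.3)+(7.8 × 10⁻⁴)(+0.41) = 6.4 × 10⁻⁴ → stable
  55–65 m: −αΔT+βΔS = −(2.5 × 10⁻⁴)(+3.5)+(7.8 × 10⁻⁴)(-0.71) = -1.4 × 10⁻³ → UNSTABLE
  65–173 m: −αΔT+βΔS = −(2.5 × 10⁻⁴)(+0.7)+(7.8 × 10⁻⁴)(+1.55) = 1.0 × 10⁻³ → stable
  173–219 m: −αΔT+βΔS = −(2.5 × 10⁻⁴)(-3.9)+(7.8 × 10⁻⁴)(+0.03) = 1.0 × 10⁻³ → stable
The 55–65 m interval has Δρ < 0: lighter water underlies denser water.

55–65 m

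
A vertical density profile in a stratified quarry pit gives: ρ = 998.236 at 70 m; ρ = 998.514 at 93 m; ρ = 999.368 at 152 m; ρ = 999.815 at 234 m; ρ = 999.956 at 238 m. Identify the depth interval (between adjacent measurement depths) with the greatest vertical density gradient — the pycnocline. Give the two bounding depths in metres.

Compute the density gradient over each adjacent pair:
  70–93 m: Δρ/Δz = 0.278/23 = 0.012 kg m⁻⁴
  93–152 m: Δρ/Δz = 0.854/59 = 0.014 kg m⁻⁴
  152–234 m: Δρ/Δz = 0.447/82 = 5.5 × 10⁻³ kg m⁻⁴
  234–238 m: Δρ/Δz = 0.141/4 = 0.035 kg m⁻⁴
The largest gradient is in the 234–238 m interval — the pycnocline.

234–238 m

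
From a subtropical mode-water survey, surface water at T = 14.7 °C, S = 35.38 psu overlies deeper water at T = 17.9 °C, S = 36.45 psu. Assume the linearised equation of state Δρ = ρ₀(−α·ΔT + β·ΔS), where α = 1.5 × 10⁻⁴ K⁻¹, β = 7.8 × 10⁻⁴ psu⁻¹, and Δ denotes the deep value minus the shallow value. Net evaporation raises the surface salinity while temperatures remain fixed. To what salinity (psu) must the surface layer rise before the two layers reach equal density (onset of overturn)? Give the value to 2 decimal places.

Neutral buoyancy requires −α(T_deep − T_surf) + β(S_deep − S_surf′) = 0.
S_surf′ = S_deep − (α/β)·ΔT = 36.45 − (1.5 × 10⁻⁴/7.8 × 10⁻⁴)·(+3.2) = 35.8346 psu.
Increase required: 35.8346 − 35.38 = 0.4546 psu.

35.83 psu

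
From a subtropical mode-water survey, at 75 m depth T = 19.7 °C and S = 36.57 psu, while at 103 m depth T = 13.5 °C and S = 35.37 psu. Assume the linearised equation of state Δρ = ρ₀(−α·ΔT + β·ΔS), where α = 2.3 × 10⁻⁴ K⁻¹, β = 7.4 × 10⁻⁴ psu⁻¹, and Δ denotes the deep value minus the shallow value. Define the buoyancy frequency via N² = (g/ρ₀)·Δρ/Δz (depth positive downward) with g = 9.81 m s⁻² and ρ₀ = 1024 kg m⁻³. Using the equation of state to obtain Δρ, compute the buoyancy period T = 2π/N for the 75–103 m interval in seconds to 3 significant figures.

458 s

ΔT = -6.2 K, ΔS = -1.20 psu (deep − shallow).
Δρ/ρ₀ = −αΔT + βΔS = 1.426 × 10⁻³ − 8.88 × 10⁻⁴ = 5.38 × 10⁻⁴, so Δρ ≈ 0.5509 kg m⁻³.
N² = (g/ρ₀)·Δρ/Δz = g·(Δρ/ρ₀)/Δz = 9.81 × 5.38 × 10⁻⁴ / 28 = 1.8849 × 10⁻⁴ s⁻².
N = √(1.8849 × 10⁻⁴) = 0.013729 rad s⁻¹ → T = 2π/N = 457.66 s ≈ 458 s.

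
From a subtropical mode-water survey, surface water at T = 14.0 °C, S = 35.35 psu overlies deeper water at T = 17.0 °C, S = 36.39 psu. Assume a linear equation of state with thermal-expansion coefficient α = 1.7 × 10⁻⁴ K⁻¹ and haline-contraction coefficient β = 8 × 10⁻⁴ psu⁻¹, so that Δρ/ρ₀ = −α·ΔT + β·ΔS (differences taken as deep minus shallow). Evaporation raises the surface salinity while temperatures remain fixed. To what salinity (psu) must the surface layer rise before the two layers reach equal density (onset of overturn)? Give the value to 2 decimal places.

Neutral buoyancy requires −α(T_deep − T_surf) + β(S_deep − S_surf′) = 0.
S_surf′ = S_deep − (α/β)·ΔT = 36.39 − (1.7 × 10⁻⁴/8 × 10⁻⁴)·(+3.0) = 35.7525 psu.
Increase required: 35.7525 − 35.35 = 0.4025 psu.

35.75 psu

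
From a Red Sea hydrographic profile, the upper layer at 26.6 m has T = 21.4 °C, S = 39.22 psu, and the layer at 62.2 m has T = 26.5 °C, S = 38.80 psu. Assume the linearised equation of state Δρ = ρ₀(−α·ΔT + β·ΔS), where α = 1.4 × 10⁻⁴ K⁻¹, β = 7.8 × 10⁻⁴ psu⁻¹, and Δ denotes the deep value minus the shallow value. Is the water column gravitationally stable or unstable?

ΔT = 26.5 − 21.4 = +5.1 K and ΔS = 38.80 − 39.22 = -0.42 psu (deep − shallow).
−αΔT = -7.14 × 10⁻⁴; βΔS = -3.276 × 10⁻⁴; sum Δρ/ρ₀ = -1.0416 × 10⁻³.
Δρ/ρ₀ < 0, so Δρ < 0: deeper water is lighter → statically unstable; the column would overturn.

unstable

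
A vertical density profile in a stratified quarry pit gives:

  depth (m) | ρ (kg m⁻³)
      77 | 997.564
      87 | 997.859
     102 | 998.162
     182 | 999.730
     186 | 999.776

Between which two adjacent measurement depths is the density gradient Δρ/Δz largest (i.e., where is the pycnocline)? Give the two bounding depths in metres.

Compute the density gradient over each adjacent pair:
  77–87 m: Δρ/Δz = 0.295/10 = 0.029 kg m⁻⁴
  87–102 m: Δρ/Δz = 0.303/15 = 0.020 kg m⁻⁴
  102–182 m: Δρ/Δz = 1.568/80 = 0.020 kg m⁻⁴
  182–186 m: Δρ/Δz = 0.046/4 = 0.011 kg m⁻⁴
The largest gradient is in the 77–87 m interval — the pycnocline.

77–87 m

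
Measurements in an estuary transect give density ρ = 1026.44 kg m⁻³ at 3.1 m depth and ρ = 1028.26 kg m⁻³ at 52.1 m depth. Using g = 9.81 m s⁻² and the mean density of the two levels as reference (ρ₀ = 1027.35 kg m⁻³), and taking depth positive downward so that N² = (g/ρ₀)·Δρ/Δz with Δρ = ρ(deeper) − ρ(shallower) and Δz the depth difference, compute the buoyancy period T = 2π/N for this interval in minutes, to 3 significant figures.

Δρ = 1028.26 − 1026.44 = 1.82 kg m⁻³ over Δz = 52.1 − 3.1 = 49 m.
N² = (9.81/1027.35) × (1.82/49) = 3.5467 × 10⁻⁴ s⁻².
N = √(3.5467 × 10⁻⁴) = 0.018833 rad s⁻¹, so T = 2π/N = 333.63 s = 5.5605 min ≈ 5.56 min.
N² > 0, so the interval is statically stable.

5.56 min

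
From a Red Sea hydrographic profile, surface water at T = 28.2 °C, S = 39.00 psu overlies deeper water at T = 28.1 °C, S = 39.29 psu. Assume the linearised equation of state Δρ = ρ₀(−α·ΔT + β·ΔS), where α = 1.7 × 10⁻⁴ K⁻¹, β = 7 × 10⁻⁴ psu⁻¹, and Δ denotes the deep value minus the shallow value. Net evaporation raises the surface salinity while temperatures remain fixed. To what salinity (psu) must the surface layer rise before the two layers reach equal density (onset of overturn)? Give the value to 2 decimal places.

39.31 psu

Neutral buoyancy requires −α(T_deep − T_surf) + β(S_deep − S_surf′) = 0.
S_surf′ = S_deep − (α/β)·ΔT = 39.29 − (1.7 × 10⁻⁴/7 × 10⁻⁴)·(-0.1) = 39.3143 psu.
Increase required: 39.3143 − 39.00 = 0.3143 psu.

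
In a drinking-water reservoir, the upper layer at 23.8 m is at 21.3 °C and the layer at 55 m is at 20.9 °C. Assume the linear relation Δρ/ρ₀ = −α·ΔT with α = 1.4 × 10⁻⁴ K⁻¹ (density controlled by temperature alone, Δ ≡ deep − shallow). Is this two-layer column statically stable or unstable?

stable

ΔT = 20.9 − 21.3 = -0.4 K, so Δρ/ρ₀ = −αΔT = 5.60 × 10⁻⁵.
Δρ/ρ₀ > 0, so Δρ > 0: deeper water is denser → statically stable.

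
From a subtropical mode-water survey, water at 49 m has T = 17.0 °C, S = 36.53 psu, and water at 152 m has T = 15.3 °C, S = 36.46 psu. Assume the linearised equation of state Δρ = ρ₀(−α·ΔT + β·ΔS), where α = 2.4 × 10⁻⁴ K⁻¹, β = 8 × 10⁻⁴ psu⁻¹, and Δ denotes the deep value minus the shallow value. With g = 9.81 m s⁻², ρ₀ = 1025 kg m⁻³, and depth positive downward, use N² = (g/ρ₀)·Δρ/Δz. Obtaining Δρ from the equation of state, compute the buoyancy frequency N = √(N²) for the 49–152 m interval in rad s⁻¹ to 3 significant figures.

5.79 × 10⁻³ rad s⁻¹

ΔT = -1.7 K, ΔS = -0.07 psu (deep − shallow).
Δρ/ρ₀ = −αΔT + βΔS = 4.08 × 10⁻⁴ − 5.60 × 10⁻⁵ = 3.52 × 10⁻⁴, so Δρ ≈ 0.3608 kg m⁻³.
N² = (g/ρ₀)·Δρ/Δz = g·(Δρ/ρ₀)/Δz = 9.81 × 3.52 × 10⁻⁴ / 103 = 3.3525 × 10⁻⁵ s⁻².
N = √(3.3525 × 10⁻⁵) = 5.7901 × 10⁻³ rad s⁻¹ ≈ 5.79 × 10⁻³ rad s⁻¹.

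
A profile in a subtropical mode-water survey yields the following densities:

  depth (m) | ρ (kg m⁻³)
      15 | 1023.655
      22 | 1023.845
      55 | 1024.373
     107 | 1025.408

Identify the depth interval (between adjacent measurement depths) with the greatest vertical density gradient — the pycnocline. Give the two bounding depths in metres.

Compute the density gradient over each adjacent pair:
  15–22 m: Δρ/Δz = 0.190/7 = 0.027 kg m⁻⁴
  22–55 m: Δρ/Δz = 0.528/33 = 0.016 kg m⁻⁴
  55–107 m: Δρ/Δz = 1.035/52 = 0.020 kg m⁻⁴
The largest gradient is in the 15–22 m interval — the pycnocline.

15–22 m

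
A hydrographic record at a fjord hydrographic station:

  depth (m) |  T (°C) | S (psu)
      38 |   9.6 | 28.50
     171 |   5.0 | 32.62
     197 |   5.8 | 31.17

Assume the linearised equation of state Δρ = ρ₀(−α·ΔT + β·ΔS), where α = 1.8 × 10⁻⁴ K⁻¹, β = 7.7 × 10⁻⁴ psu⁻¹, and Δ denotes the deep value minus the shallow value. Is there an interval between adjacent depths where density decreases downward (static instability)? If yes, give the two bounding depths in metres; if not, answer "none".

Evaluate Δρ/ρ₀ = −αΔT + βΔS across each adjacent pair:
  38–171 m: −αΔT+βΔS = −(1.8 × 10⁻⁴)(-4.6)+(7.7 × 10⁻⁴)(+4.12) = 4.0 × 10⁻³ → stable
  171–197 m: −αΔT+βΔS = −(1.8 × 10⁻⁴)(+0.8)+(7.7 × 10⁻⁴)(-1.45) = -1.3 × 10⁻³ → UNSTABLE
The 171–197 m interval has Δρ < 0: lighter water underlies denser water.

171–197 m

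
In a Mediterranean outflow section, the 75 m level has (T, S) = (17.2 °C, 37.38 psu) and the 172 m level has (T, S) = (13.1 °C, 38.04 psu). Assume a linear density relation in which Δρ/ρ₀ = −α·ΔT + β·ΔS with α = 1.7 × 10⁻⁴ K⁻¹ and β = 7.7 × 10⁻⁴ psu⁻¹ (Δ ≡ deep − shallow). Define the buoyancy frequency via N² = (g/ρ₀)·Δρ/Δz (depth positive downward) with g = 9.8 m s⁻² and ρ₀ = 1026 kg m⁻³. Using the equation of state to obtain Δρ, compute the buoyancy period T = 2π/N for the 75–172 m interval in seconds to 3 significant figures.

ΔT = -4.1 K, ΔS = +0.66 psu (deep − shallow).
Δρ/ρ₀ = −αΔT + βΔS = 6.97 × 10⁻⁴ + 5.082 × 10⁻⁴ = 1.2052 × 10⁻³, so Δρ ≈ 1.237 kg m⁻³.
N² = (g/ρ₀)·Δρ/Δz = g·(Δρ/ρ₀)/Δz = 9.8 × 1.2052 × 10⁻³ / 97 = 1.2176 × 10⁻⁴ s⁻².
N = √(1.2176 × 10⁻⁴) = 0.011034 rad s⁻¹ → T = 2π/N = 569.44 s ≈ 569 s.

569 s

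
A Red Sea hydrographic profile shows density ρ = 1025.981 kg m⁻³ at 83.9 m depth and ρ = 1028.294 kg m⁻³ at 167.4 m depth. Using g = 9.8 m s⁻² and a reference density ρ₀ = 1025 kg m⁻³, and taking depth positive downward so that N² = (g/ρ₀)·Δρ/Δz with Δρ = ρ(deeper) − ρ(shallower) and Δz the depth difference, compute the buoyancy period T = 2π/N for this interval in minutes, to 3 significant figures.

6.43 min

Δρ = 1028.294 − 1025.981 = 2.313 kg m⁻³ over Δz = 167.4 − 83.9 = 83.5 m.
N² = (9.8/1025) × (2.313/83.5) = 2.6484 × 10⁻⁴ s⁻².
N = √(2.6484 × 10⁻⁴) = 0.016274 rad s⁻¹, so T = 2π/N = 386.09 s = 6.4348 min ≈ 6.43 min.
N² > 0, so the interval is statically stable.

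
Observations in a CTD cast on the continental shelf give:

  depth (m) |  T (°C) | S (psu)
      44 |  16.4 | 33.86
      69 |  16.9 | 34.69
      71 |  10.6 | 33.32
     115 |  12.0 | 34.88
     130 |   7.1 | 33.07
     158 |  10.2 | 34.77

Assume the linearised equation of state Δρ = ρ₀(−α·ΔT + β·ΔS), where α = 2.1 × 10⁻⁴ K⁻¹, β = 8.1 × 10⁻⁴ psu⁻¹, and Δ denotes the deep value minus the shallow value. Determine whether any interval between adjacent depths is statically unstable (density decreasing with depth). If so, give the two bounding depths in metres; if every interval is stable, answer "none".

115–130 m

Evaluate Δρ/ρ₀ = −αΔT + βΔS across each adjacent pair:
  44–69 m: −αΔT+βΔS = −(2.1 × 10⁻⁴)(+0.5)+(8.1 × 10⁻⁴)(+0.83) = 5.7 × 10⁻⁴ → stable
  69–71 m: −αΔT+βΔS = −(2.1 × 10⁻⁴)(-6.3)+(8.1 × 10⁻⁴)(-1.37) = 2.1 × 10⁻⁴ → stable
  71–115 m: −αΔT+βΔS = −(2.1 × 10⁻⁴)(+1.4)+(8.1 × 10⁻⁴)(+1.56) = 9.7 × 10⁻⁴ → stable
  115–130 m: −αΔT+βΔS = −(2.1 × 10⁻⁴)(-4.9)+(8.1 × 10⁻⁴)(-1.81) = -4.4 × 10⁻⁴ → UNSTABLE
  130–158 m: −αΔT+βΔS = −(2.1 × 10⁻⁴)(+3.1)+(8.1 × 10⁻⁴)(+1.70) = 7.3 × 10⁻⁴ → stable
The 115–130 m interval has Δρ < 0: lighter water underlies denser water.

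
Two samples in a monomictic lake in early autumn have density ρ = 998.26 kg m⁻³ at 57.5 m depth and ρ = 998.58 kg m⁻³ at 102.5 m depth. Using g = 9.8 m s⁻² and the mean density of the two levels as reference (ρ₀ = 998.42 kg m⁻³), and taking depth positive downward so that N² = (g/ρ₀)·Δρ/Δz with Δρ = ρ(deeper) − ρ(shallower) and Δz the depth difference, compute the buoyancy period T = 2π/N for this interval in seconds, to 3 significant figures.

752 s

Δρ = 998.58 − 998.26 = 0.32 kg m⁻³ over Δz = 102.5 − 57.5 = 45 m.
N² = (9.8/998.42) × (0.32/45) = 6.9799 × 10⁻⁵ s⁻².
N = √(6.9799 × 10⁻⁵) = 8.3546 × 10⁻³ rad s⁻¹, so T = 2π/N = 752.06 s ≈ 752 s.
A positive N² confirms static stability across the interval.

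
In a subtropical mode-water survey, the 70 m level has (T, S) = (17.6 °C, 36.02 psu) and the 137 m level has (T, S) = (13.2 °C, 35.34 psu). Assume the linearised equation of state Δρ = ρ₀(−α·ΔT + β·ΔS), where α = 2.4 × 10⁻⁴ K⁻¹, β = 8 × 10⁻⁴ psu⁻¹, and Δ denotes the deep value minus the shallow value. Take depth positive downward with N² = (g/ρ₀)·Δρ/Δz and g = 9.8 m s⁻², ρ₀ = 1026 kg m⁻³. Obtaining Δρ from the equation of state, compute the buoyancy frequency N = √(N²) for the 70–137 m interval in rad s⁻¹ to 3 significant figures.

ΔT = -4.4 K, ΔS = -0.68 psu (deep − shallow).
Δρ/ρ₀ = −αΔT + βΔS = 1.056 × 10⁻³ − 5.44 × 10⁻⁴ = 5.12 × 10⁻⁴, so Δρ ≈ 0.5253 kg m⁻³.
N² = (g/ρ₀)·Δρ/Δz = g·(Δρ/ρ₀)/Δz = 9.8 × 5.12 × 10⁻⁴ / 67 = 7.4890 × 10⁻⁵ s⁻².
N = √(7.4890 × 10⁻⁵) = 8.6539 × 10⁻³ rad s⁻¹ ≈ 8.65 × 10⁻³ rad s⁻¹.

8.65 × 10⁻³ rad s⁻¹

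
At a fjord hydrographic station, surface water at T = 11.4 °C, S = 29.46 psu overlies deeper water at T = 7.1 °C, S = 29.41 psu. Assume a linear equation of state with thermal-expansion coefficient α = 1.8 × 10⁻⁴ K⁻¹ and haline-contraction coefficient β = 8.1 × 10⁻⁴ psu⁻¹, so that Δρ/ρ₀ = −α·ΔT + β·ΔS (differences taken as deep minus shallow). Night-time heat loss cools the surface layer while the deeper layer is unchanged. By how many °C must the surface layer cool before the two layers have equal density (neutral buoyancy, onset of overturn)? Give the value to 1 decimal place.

Neutral buoyancy requires Δρ = 0, i.e. −α(T_deep − T_surf′) + β(S_deep − S_surf) = 0.
T_surf′ = T_deep − (β/α)·ΔS = 7.1 − (8.1 × 10⁻⁴/1.8 × 10⁻⁴)·(-0.05) = 7.325 °C.
Cooling required: 11.4 − (7.325) = 4.075 °C.

4.1 °C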